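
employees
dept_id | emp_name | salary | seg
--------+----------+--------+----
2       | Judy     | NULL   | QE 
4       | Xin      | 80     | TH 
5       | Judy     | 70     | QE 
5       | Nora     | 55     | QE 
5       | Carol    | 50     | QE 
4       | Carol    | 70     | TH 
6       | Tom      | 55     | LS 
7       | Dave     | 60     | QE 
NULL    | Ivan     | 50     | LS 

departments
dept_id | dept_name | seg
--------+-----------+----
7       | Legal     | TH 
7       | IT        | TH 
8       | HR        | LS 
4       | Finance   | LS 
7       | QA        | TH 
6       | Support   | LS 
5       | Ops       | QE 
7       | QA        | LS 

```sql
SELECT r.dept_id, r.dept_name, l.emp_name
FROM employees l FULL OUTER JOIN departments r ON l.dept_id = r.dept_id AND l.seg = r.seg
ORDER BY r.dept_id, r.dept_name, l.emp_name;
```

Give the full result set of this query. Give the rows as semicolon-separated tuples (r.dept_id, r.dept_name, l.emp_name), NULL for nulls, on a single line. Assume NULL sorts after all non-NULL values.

(4, Finance, NULL); (5, Ops, Carol); (5, Ops, Judy); (5, Ops, Nora); (6, Support, Tom); (7, IT, NULL); (7, Legal, NULL); (7, QA, NULL); (7, QA, NULL); (8, HR, NULL); (NULL, NULL, Carol); (NULL, NULL, Dave); (NULL, NULL, Ivan); (NULL, NULL, Judy); (NULL, NULL, Xin)

FULL OUTER JOIN keeps every row from both sides; unmatched rows get NULL for the other side's columns.
Matching on l.dept_id = r.dept_id AND l.seg = r.seg. A NULL in a compared column never satisfies the condition.
- dept_id=2, seg=QE: no r row matches, row kept with r columns NULL.
- dept_id=4, seg=TH: no r row matches, row kept with r columns NULL.
- dept_id=5, seg=QE: 1 matching r row(s), so 1 row(s) emitted.
- dept_id=5, seg=QE: 1 matching r row(s), so 1 row(s) emitted.
- dept_id=5, seg=QE: 1 matching r row(s), so 1 row(s) emitted.
- dept_id=4, seg=TH: no r row matches, row kept with r columns NULL.
- dept_id=6, seg=LS: 1 matching r row(s), so 1 row(s) emitted.
- dept_id=7, seg=QE: no r row matches, row kept with r columns NULL.
- dept_id=NULL, seg=LS: no r row matches, row kept with r columns NULL.
- 6 row(s) from r found no l partner → padded with NULL.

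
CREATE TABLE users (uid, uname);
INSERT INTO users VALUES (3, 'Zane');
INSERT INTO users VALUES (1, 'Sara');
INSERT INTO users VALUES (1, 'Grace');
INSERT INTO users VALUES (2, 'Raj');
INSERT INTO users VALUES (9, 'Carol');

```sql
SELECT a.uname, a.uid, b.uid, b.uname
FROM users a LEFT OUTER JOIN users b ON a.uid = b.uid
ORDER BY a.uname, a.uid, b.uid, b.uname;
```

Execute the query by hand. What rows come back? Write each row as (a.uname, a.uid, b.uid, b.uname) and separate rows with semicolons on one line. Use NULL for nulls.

LEFT JOIN keeps every row from `users a`; unmatched rows get NULL for `users b`'s columns.
Matching on a.uid = b.uid.
- uid=3: 1 matching b row(s), so 1 row(s) emitted.
- uid=1: 2 matching b row(s), so 2 row(s) emitted.
- uid=1: 2 matching b row(s), so 2 row(s) emitted.
- uid=2: 1 matching b row(s), so 1 row(s) emitted.
- uid=9: 1 matching b row(s), so 1 row(s) emitted.
After projecting and ordering:
a.uname | a.uid | b.uid | b.uname
Carol | 9 | 9 | Carol
Grace | 1 | 1 | Grace
Grace | 1 | 1 | Sara
Raj | 2 | 2 | Raj
Sara | 1 | 1 | Grace
Sara | 1 | 1 | Sara
Zane | 3 | 3 | Zane

(Carol, 9, 9, Carol); (Grace, 1, 1, Grace); (Grace, 1, 1, Sara); (Raj, 2, 2, Raj); (Sara, 1, 1, Grace); (Sara, 1, 1, Sara); (Zane, 3, 3, Zane)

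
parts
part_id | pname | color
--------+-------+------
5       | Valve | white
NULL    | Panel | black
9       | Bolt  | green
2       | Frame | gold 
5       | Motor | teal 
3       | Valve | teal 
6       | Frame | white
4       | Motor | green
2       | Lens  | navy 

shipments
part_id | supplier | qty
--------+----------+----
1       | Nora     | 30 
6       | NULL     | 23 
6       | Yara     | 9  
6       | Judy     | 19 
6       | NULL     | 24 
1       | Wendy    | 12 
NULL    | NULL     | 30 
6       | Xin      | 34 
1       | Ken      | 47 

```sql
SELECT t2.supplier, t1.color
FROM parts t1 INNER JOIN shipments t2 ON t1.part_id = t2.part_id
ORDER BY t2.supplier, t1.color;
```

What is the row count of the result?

INNER JOIN keeps only pairs where the ON condition holds.
Matching on t1.part_id = t2.part_id. A NULL in a compared column never satisfies the condition.
Matched pairs: 5.
Total: 5 rows.

5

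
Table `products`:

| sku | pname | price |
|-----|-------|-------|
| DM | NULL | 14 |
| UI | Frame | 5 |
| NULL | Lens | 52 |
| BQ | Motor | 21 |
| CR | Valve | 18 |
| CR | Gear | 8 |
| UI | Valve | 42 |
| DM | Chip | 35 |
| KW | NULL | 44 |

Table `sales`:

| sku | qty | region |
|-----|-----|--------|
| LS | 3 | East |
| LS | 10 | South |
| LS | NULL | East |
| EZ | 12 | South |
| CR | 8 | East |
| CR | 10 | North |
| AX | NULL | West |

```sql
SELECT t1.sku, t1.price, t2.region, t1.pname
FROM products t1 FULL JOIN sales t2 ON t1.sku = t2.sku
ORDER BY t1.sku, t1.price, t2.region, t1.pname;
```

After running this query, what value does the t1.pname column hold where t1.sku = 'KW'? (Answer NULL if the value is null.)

NULL

FULL OUTER JOIN keeps every row from both sides; unmatched rows get NULL for the other side's columns.
Matching on t1.sku = t2.sku. A NULL in a compared column never satisfies the condition.
- t1 row (sku=DM): no match → kept, t2 columns NULL.
- t1 row (sku=UI): no match → kept, t2 columns NULL.
- t1 row (sku=NULL): no match → kept, t2 columns NULL.
- t1 row (sku=BQ): no match → kept, t2 columns NULL.
- t1 row (sku=CR): matches 2 t2 row(s) → 2 output row(s).
- t1 row (sku=CR): matches 2 t2 row(s) → 2 output row(s).
- t1 row (sku=UI): no match → kept, t2 columns NULL.
- t1 row (sku=DM): no match → kept, t2 columns NULL.
- t1 row (sku=KW): no match → kept, t2 columns NULL.
- 5 row(s) from t2 found no t1 partner → padded with NULL.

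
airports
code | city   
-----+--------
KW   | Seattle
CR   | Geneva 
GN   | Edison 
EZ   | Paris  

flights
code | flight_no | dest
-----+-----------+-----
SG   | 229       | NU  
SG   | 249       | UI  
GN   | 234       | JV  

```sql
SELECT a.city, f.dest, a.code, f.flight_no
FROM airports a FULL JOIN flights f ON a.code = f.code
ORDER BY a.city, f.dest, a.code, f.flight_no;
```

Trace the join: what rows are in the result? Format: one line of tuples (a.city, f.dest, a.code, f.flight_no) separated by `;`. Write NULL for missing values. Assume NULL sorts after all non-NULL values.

FULL OUTER JOIN keeps every row from both sides; unmatched rows get NULL for the other side's columns.
Matching on a.code = f.code.
- a row (code=KW): no match → kept, f columns NULL.
- a row (code=CR): no match → kept, f columns NULL.
- a row (code=GN): matches 1 f row(s) → 1 output row(s).
- a row (code=EZ): no match → kept, f columns NULL.
- 2 row(s) from f found no a partner → padded with NULL.
After projecting and ordering:
a.city | f.dest | a.code | f.flight_no
Edison | JV | GN | 234
Geneva | NULL | CR | NULL
Paris | NULL | EZ | NULL
Seattle | NULL | KW | NULL
NULL | NU | NULL | 229
NULL | UI | NULL | 249

(Edison, JV, GN, 234); (Geneva, NULL, CR, NULL); (Paris, NULL, EZ, NULL); (Seattle, NULL, KW, NULL); (NULL, NU, NULL, 229); (NULL, UI, NULL, 249)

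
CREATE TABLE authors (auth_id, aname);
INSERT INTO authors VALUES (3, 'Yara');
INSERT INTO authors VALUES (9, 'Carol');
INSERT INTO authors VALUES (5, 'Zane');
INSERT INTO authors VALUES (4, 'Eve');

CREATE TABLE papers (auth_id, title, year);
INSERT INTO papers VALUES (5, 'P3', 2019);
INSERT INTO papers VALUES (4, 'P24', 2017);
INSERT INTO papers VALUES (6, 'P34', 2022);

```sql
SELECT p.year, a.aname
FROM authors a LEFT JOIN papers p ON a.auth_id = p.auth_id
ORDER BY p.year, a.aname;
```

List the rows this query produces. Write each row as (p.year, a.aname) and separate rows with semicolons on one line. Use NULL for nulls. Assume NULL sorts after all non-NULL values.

(2017, Eve); (2019, Zane); (NULL, Carol); (NULL, Yara)

LEFT JOIN keeps every row from `authors`; unmatched rows get NULL for `papers`'s columns.
Matching on a.auth_id = p.auth_id.
- auth_id=3: no p row matches, row kept with p columns NULL.
- auth_id=9: no p row matches, row kept with p columns NULL.
- auth_id=5: 1 matching p row(s), so 1 row(s) emitted.
- auth_id=4: 1 matching p row(s), so 1 row(s) emitted.
After projecting and ordering:
p.year | a.aname
2017 | Eve
2019 | Zane
NULL | Carol
NULL | Yara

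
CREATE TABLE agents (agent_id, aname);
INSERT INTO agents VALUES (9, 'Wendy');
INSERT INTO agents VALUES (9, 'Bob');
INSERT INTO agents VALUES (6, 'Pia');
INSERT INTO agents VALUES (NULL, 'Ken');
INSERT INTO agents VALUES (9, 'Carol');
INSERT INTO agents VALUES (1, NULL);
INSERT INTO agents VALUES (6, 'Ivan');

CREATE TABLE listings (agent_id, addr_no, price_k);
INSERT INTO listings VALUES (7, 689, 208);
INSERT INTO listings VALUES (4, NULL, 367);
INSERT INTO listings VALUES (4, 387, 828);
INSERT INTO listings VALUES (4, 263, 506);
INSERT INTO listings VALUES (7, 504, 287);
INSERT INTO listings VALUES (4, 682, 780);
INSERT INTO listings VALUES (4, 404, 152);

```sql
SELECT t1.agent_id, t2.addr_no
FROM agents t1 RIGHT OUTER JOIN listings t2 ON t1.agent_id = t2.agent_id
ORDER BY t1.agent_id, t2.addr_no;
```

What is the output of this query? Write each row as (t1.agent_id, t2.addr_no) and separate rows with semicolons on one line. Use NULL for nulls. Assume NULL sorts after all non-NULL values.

RIGHT JOIN keeps every row from `listings`; unmatched rows get NULL for `agents`'s columns.
Matching on t1.agent_id = t2.agent_id. A NULL in a compared column never satisfies the condition.
- t1[0] agent_id=9 → no match.
- t1[1] agent_id=9 → no match.
- t1[2] agent_id=6 → no match.
- t1[3] agent_id=NULL → no match.
- t1[4] agent_id=9 → no match.
- t1[5] agent_id=1 → no match.
- t1[6] agent_id=6 → no match.
- 7 t2 row(s) had no t1 match → kept, t1 columns NULL.
After projecting and ordering:
t1.agent_id | t2.addr_no
NULL | 263
NULL | 387
NULL | 404
NULL | 504
NULL | 682
NULL | 689
NULL | NULL

(NULL, 263); (NULL, 387); (NULL, 404); (NULL, 504); (NULL, 682); (NULL, 689); (NULL, NULL)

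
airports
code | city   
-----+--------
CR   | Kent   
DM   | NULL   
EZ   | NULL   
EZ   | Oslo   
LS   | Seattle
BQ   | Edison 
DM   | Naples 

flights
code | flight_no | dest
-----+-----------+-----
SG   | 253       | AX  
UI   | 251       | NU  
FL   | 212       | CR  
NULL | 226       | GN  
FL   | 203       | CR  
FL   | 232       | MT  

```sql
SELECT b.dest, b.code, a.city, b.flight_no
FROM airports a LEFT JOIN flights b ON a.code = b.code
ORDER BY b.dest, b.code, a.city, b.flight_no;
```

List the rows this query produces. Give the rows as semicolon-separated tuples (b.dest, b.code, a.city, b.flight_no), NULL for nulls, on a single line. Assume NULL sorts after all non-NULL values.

(NULL, NULL, Edison, NULL); (NULL, NULL, Kent, NULL); (NULL, NULL, Naples, NULL); (NULL, NULL, Oslo, NULL); (NULL, NULL, Seattle, NULL); (NULL, NULL, NULL, NULL); (NULL, NULL, NULL, NULL)

LEFT JOIN keeps every row from `airports`; unmatched rows get NULL for `flights`'s columns.
Matching on a.code = b.code. A NULL in a compared column never satisfies the condition.
Matched pairs: 0; unmatched a rows kept: 7.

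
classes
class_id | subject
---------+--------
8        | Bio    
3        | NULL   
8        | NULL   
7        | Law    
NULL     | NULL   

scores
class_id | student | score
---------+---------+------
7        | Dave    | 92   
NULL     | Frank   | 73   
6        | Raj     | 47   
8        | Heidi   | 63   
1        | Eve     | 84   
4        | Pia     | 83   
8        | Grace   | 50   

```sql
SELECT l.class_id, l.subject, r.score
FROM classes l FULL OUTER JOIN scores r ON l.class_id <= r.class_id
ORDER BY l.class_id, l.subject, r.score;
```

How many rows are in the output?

FULL OUTER JOIN keeps every row from both sides; unmatched rows get NULL for the other side's columns.
Matching on l.class_id <= r.class_id. A NULL in a compared column never satisfies the condition.
Matched pairs: 12; unmatched l rows kept: 1; unmatched r rows kept: 2.
Total: 12 matched + 3 padded = 15 rows.

15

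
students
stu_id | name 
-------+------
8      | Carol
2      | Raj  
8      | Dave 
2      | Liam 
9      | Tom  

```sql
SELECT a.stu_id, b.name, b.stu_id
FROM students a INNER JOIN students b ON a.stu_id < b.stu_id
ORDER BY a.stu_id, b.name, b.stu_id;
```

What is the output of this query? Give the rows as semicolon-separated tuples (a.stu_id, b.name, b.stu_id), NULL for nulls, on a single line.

(2, Carol, 8); (2, Carol, 8); (2, Dave, 8); (2, Dave, 8); (2, Tom, 9); (2, Tom, 9); (8, Tom, 9); (8, Tom, 9)

INNER JOIN keeps only pairs where the ON condition holds.
Matching on a.stu_id < b.stu_id.
- a row (stu_id=8): matches 1 b row(s) → 1 output row(s).
- a row (stu_id=2): matches 3 b row(s) → 3 output row(s).
- a row (stu_id=8): matches 1 b row(s) → 1 output row(s).
- a row (stu_id=2): matches 3 b row(s) → 3 output row(s).
- a row (stu_id=9): no match → dropped.
After projecting and ordering:
a.stu_id | b.name | b.stu_id
2 | Carol | 8
2 | Carol | 8
2 | Dave | 8
2 | Dave | 8
2 | Tom | 9
2 | Tom | 9
8 | Tom | 9
8 | Tom | 9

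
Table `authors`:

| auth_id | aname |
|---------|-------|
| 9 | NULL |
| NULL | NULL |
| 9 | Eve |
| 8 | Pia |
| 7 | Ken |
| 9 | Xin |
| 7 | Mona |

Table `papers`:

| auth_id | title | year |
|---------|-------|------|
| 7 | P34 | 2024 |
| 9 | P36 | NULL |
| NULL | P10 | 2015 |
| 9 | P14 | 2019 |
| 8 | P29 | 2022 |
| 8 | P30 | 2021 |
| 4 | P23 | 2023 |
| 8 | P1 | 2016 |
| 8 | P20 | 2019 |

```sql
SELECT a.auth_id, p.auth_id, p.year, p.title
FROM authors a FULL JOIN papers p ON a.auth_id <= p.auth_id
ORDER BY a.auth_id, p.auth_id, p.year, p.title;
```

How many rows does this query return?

FULL OUTER JOIN keeps every row from both sides; unmatched rows get NULL for the other side's columns.
Matching on a.auth_id <= p.auth_id. A NULL in a compared column never satisfies the condition.
- a[0] auth_id=9 → 2 match(es) in p → 2 row(s).
- a[1] auth_id=NULL → no match; kept with NULLs on the p side.
- a[2] auth_id=9 → 2 match(es) in p → 2 row(s).
- a[3] auth_id=8 → 6 match(es) in p → 6 row(s).
- a[4] auth_id=7 → 7 match(es) in p → 7 row(s).
- a[5] auth_id=9 → 2 match(es) in p → 2 row(s).
- a[6] auth_id=7 → 7 match(es) in p → 7 row(s).
- 2 p row(s) had no a match → kept, a columns NULL.
Total: 26 matched + 3 padded = 29 rows.

29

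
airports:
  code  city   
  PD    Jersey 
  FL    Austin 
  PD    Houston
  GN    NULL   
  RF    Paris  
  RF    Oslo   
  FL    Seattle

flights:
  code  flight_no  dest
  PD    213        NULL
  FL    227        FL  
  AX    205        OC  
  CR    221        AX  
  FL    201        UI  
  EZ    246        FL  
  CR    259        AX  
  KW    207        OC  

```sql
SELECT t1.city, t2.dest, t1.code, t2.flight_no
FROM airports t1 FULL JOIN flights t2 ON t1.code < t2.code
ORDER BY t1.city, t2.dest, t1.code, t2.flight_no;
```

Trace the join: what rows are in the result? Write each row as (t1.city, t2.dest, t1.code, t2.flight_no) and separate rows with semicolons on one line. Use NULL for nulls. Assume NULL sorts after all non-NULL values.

(Austin, OC, FL, 207); (Austin, NULL, FL, 213); (Houston, NULL, PD, NULL); (Jersey, NULL, PD, NULL); (Oslo, NULL, RF, NULL); (Paris, NULL, RF, NULL); (Seattle, OC, FL, 207); (Seattle, NULL, FL, 213); (NULL, AX, NULL, 221); (NULL, AX, NULL, 259); (NULL, FL, NULL, 227); (NULL, FL, NULL, 246); (NULL, OC, GN, 207); (NULL, OC, NULL, 205); (NULL, UI, NULL, 201); (NULL, NULL, GN, 213)

FULL OUTER JOIN keeps every row from both sides; unmatched rows get NULL for the other side's columns.
Matching on t1.code < t2.code.
Matched pairs: 6; unmatched t1 rows kept: 4; unmatched t2 rows kept: 6.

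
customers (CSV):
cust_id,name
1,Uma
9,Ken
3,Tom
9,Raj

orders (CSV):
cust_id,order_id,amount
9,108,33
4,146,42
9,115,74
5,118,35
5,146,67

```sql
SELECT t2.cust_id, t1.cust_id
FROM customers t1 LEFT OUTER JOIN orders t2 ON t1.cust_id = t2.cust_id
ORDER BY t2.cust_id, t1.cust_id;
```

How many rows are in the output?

LEFT JOIN keeps every row from `customers`; unmatched rows get NULL for `orders`'s columns.
Matching on t1.cust_id = t2.cust_id.
- t1 (cust_id=1) has no partner → padded with NULL.
- t1 (cust_id=9) pairs with 2 row(s) of t2.
- t1 (cust_id=3) has no partner → padded with NULL.
- t1 (cust_id=9) pairs with 2 row(s) of t2.
Total: 4 matched + 2 padded = 6 rows.

6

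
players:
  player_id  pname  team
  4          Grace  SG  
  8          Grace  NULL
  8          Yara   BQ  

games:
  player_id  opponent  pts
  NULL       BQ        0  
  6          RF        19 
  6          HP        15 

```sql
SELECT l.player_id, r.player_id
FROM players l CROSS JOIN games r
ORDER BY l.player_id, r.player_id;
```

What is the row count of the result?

9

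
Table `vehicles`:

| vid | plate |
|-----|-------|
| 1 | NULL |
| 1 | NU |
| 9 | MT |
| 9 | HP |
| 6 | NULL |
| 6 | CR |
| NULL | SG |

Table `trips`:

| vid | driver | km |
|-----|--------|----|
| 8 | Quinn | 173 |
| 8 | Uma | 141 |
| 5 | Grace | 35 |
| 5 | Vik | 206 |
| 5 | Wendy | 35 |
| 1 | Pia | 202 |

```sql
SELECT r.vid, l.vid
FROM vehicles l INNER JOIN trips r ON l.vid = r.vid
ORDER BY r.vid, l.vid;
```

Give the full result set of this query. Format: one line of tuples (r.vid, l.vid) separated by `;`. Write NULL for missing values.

INNER JOIN keeps only pairs where the ON condition holds.
Matching on l.vid = r.vid. A NULL in a compared column never satisfies the condition.
Matched pairs: 2.

(1, 1); (1, 1)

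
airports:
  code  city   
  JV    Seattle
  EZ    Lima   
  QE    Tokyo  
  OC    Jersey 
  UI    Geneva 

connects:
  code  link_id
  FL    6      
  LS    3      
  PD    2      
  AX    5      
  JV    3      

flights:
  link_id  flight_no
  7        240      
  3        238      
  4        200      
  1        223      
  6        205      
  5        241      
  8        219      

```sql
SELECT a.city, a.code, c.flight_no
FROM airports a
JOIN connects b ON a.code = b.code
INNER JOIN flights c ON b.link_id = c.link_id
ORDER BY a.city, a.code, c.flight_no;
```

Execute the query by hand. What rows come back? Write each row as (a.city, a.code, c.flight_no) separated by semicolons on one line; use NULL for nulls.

(Seattle, JV, 238)

Evaluate left to right. First `airports a INNER JOIN connects b` on code: 1 row(s).
Then INNER JOIN `flights c` on link_id: keep only rows whose b.link_id appears in c.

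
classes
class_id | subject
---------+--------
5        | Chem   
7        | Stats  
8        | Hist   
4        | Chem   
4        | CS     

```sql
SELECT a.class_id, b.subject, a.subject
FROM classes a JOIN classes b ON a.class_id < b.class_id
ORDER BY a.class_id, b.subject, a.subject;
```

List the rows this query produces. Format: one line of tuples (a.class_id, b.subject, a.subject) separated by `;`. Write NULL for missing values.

(4, Chem, CS); (4, Chem, Chem); (4, Hist, CS); (4, Hist, Chem); (4, Stats, CS); (4, Stats, Chem); (5, Hist, Chem); (5, Stats, Chem); (7, Hist, Stats)

INNER JOIN keeps only pairs where the ON condition holds.
Matching on a.class_id < b.class_id.
- a row (class_id=5): matches 2 b row(s) → 2 output row(s).
- a row (class_id=7): matches 1 b row(s) → 1 output row(s).
- a row (class_id=8): no match → dropped.
- a row (class_id=4): matches 3 b row(s) → 3 output row(s).
- a row (class_id=4): matches 3 b row(s) → 3 output row(s).
After projecting and ordering:
a.class_id | b.subject | a.subject
4 | Chem | CS
4 | Chem | Chem
4 | Hist | CS
4 | Hist | Chem
4 | Stats | CS
4 | Stats | Chem
5 | Hist | Chem
5 | Stats | Chem
7 | Hist | Stats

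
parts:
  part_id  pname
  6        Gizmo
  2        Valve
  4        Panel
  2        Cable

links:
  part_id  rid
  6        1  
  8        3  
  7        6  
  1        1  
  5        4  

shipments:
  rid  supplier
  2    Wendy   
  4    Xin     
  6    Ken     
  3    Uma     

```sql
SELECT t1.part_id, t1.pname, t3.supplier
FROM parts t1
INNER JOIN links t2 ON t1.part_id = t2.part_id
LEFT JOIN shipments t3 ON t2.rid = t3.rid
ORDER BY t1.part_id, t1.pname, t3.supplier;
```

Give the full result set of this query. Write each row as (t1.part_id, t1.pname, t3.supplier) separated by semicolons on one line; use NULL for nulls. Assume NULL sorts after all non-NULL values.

(6, Gizmo, NULL)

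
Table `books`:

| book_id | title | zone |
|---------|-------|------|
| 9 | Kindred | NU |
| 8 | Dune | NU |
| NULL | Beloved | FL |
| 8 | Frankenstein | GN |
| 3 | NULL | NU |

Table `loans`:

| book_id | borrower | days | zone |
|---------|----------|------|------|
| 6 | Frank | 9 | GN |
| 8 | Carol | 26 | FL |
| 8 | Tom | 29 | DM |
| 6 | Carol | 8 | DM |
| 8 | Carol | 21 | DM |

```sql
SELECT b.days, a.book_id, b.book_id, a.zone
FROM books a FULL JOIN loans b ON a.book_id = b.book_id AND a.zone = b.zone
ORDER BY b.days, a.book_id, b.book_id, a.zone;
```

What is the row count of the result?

FULL OUTER JOIN keeps every row from both sides; unmatched rows get NULL for the other side's columns.
Matching on a.book_id = b.book_id AND a.zone = b.zone. A NULL in a compared column never satisfies the condition.
- a (book_id=9, zone=NU) has no partner → padded with NULL.
- a (book_id=8, zone=NU) has no partner → padded with NULL.
- a (book_id=NULL, zone=FL) has no partner → padded with NULL.
- a (book_id=8, zone=GN) has no partner → padded with NULL.
- a (book_id=3, zone=NU) has no partner → padded with NULL.
- 5 b row(s) had no a match → kept, a columns NULL.
Total: 0 matched + 10 padded = 10 rows.

10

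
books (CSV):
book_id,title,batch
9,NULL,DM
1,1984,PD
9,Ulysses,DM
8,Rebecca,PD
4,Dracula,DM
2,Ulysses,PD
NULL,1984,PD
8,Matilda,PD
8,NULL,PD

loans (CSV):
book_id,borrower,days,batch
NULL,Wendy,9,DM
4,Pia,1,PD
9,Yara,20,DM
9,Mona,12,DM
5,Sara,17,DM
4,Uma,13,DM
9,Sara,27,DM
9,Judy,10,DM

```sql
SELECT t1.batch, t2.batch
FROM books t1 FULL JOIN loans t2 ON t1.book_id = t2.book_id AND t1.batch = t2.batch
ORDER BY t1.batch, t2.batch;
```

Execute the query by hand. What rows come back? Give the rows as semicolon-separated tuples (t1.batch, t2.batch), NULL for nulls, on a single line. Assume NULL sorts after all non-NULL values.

(DM, DM); (DM, DM); (DM, DM); (DM, DM); (DM, DM); (DM, DM); (DM, DM); (DM, DM); (DM, DM); (PD, NULL); (PD, NULL); (PD, NULL); (PD, NULL); (PD, NULL); (PD, NULL); (NULL, DM); (NULL, DM); (NULL, PD)

FULL OUTER JOIN keeps every row from both sides; unmatched rows get NULL for the other side's columns.
Matching on t1.book_id = t2.book_id AND t1.batch = t2.batch. A NULL in a compared column never satisfies the condition.
- t1 (book_id=9, batch=DM) pairs with 4 row(s) of t2.
- t1 (book_id=1, batch=PD) has no partner → padded with NULL.
- t1 (book_id=9, batch=DM) pairs with 4 row(s) of t2.
- t1 (book_id=8, batch=PD) has no partner → padded with NULL.
- t1 (book_id=4, batch=DM) pairs with 1 row(s) of t2.
- t1 (book_id=2, batch=PD) has no partner → padded with NULL.
- t1 (book_id=NULL, batch=PD) has no partner → padded with NULL.
- t1 (book_id=8, batch=PD) has no partner → padded with NULL.
- t1 (book_id=8, batch=PD) has no partner → padded with NULL.
- plus 3 unmatched t2 row(s), each kept with NULL t1 columns.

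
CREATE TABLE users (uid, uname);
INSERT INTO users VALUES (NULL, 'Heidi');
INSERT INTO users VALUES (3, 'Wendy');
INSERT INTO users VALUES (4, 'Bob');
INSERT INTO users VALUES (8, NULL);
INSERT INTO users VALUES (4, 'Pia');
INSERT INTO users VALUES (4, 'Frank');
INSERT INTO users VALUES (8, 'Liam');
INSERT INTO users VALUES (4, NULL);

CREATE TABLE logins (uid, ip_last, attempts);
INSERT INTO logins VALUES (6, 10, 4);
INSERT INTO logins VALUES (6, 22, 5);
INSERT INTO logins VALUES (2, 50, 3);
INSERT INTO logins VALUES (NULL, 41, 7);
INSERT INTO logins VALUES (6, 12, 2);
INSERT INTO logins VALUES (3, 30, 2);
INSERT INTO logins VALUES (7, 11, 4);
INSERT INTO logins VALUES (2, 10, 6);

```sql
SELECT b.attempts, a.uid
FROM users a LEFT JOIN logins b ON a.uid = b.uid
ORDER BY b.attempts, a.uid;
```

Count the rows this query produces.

8

LEFT JOIN keeps every row from `users`; unmatched rows get NULL for `logins`'s columns.
Matching on a.uid = b.uid. A NULL in a compared column never satisfies the condition.
- a (uid=NULL) has no partner → padded with NULL.
- a (uid=3) pairs with 1 row(s) of b.
- a (uid=4) has no partner → padded with NULL.
- a (uid=8) has no partner → padded with NULL.
- a (uid=4) has no partner → padded with NULL.
- a (uid=4) has no partner → padded with NULL.
- a (uid=8) has no partner → padded with NULL.
- a (uid=4) has no partner → padded with NULL.
Total: 1 matched + 7 padded = 8 rows.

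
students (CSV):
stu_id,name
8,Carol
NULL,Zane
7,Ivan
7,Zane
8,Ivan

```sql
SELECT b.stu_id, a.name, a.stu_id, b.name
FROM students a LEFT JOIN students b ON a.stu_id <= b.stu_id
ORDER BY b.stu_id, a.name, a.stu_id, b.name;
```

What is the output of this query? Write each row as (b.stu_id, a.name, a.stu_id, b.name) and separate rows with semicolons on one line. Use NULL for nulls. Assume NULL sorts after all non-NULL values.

(7, Ivan, 7, Ivan); (7, Ivan, 7, Zane); (7, Zane, 7, Ivan); (7, Zane, 7, Zane); (8, Carol, 8, Carol); (8, Carol, 8, Ivan); (8, Ivan, 7, Carol); (8, Ivan, 7, Ivan); (8, Ivan, 8, Carol); (8, Ivan, 8, Ivan); (8, Zane, 7, Carol); (8, Zane, 7, Ivan); (NULL, Zane, NULL, NULL)

LEFT JOIN keeps every row from `students a`; unmatched rows get NULL for `students b`'s columns.
Matching on a.stu_id <= b.stu_id. A NULL in a compared column never satisfies the condition.
Matched pairs: 12; unmatched a rows kept: 1.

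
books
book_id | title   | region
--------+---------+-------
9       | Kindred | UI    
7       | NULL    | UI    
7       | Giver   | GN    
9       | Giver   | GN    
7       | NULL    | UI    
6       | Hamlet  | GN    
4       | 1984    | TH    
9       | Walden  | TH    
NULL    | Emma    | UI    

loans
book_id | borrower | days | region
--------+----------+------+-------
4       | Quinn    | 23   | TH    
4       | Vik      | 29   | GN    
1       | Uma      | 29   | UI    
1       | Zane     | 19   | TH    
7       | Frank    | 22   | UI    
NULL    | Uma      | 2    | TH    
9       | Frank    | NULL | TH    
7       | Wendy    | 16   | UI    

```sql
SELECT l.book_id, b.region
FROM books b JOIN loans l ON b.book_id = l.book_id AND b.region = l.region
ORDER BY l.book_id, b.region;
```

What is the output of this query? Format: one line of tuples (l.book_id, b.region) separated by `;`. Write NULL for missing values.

INNER JOIN keeps only pairs where the ON condition holds.
Matching on b.book_id = l.book_id AND b.region = l.region. A NULL in a compared column never satisfies the condition.
Matched pairs: 6.

(4, TH); (7, UI); (7, UI); (7, UI); (7, UI); (9, TH)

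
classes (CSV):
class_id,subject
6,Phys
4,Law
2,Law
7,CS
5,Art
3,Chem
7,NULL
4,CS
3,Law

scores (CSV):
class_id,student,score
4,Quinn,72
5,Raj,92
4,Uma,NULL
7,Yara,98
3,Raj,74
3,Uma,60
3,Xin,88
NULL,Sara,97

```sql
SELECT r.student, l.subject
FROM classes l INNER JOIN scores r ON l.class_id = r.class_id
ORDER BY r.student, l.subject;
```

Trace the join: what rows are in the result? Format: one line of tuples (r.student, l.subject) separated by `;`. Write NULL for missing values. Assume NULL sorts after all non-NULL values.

INNER JOIN keeps only pairs where the ON condition holds.
Matching on l.class_id = r.class_id. A NULL in a compared column never satisfies the condition.
Matched pairs: 13.

(Quinn, CS); (Quinn, Law); (Raj, Art); (Raj, Chem); (Raj, Law); (Uma, CS); (Uma, Chem); (Uma, Law); (Uma, Law); (Xin, Chem); (Xin, Law); (Yara, CS); (Yara, NULL)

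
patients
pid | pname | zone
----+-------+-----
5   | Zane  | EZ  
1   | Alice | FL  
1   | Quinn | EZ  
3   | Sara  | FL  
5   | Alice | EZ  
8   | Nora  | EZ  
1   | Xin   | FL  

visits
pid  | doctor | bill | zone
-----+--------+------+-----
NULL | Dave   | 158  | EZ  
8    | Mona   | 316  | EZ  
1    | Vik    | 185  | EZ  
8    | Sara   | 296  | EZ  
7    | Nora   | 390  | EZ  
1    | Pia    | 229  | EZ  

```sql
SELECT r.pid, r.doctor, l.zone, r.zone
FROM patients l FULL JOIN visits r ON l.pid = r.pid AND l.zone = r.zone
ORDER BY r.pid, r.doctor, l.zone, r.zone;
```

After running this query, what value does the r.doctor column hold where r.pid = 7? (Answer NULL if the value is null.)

Nora

FULL OUTER JOIN keeps every row from both sides; unmatched rows get NULL for the other side's columns.
Matching on l.pid = r.pid AND l.zone = r.zone. A NULL in a compared column never satisfies the condition.
- l (pid=5, zone=EZ) has no partner → padded with NULL.
- l (pid=1, zone=FL) has no partner → padded with NULL.
- l (pid=1, zone=EZ) pairs with 2 row(s) of r.
- l (pid=3, zone=FL) has no partner → padded with NULL.
- l (pid=5, zone=EZ) has no partner → padded with NULL.
- l (pid=8, zone=EZ) pairs with 2 row(s) of r.
- l (pid=1, zone=FL) has no partner → padded with NULL.
- 2 row(s) from r found no l partner → padded with NULL.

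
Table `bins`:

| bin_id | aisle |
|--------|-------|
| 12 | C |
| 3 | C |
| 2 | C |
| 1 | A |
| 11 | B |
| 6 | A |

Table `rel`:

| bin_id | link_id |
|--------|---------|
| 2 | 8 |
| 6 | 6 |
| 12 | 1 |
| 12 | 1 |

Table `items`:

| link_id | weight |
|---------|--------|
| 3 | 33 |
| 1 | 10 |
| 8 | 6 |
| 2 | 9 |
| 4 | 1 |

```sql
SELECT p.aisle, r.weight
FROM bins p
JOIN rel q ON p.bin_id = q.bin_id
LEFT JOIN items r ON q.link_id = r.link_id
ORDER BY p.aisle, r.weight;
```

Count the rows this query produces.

4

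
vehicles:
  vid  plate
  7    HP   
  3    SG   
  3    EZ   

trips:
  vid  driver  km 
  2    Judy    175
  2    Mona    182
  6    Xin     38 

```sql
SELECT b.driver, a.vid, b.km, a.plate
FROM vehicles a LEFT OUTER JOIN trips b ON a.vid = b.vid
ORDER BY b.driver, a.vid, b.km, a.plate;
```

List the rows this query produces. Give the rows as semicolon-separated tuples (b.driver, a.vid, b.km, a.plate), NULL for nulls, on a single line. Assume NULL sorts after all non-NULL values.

LEFT JOIN keeps every row from `vehicles`; unmatched rows get NULL for `trips`'s columns.
Matching on a.vid = b.vid.
- a row (vid=7): no match → kept, b columns NULL.
- a row (vid=3): no match → kept, b columns NULL.
- a row (vid=3): no match → kept, b columns NULL.
After projecting and ordering:
b.driver | a.vid | b.km | a.plate
NULL | 3 | NULL | EZ
NULL | 3 | NULL | SG
NULL | 7 | NULL | HP

(NULL, 3, NULL, EZ); (NULL, 3, NULL, SG); (NULL, 7, NULL, HP)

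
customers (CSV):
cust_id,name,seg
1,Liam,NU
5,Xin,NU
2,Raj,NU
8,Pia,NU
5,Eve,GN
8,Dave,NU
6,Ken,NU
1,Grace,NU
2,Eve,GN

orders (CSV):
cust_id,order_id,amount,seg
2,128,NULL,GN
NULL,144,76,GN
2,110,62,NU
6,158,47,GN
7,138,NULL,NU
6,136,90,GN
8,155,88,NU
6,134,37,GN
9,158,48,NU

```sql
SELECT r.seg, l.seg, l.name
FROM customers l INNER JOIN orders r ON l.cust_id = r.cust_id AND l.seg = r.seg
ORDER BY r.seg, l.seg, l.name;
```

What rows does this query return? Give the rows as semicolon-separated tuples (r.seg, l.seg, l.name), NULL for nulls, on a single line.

(GN, GN, Eve); (NU, NU, Dave); (NU, NU, Pia); (NU, NU, Raj)

INNER JOIN keeps only pairs where the ON condition holds.
Matching on l.cust_id = r.cust_id AND l.seg = r.seg. A NULL in a compared column never satisfies the condition.
- l row (cust_id=1, seg=NU): no match → dropped.
- l row (cust_id=5, seg=NU): no match → dropped.
- l row (cust_id=2, seg=NU): matches 1 r row(s) → 1 output row(s).
- l row (cust_id=8, seg=NU): matches 1 r row(s) → 1 output row(s).
- l row (cust_id=5, seg=GN): no match → dropped.
- l row (cust_id=8, seg=NU): matches 1 r row(s) → 1 output row(s).
- l row (cust_id=6, seg=NU): no match → dropped.
- l row (cust_id=1, seg=NU): no match → dropped.
- l row (cust_id=2, seg=GN): matches 1 r row(s) → 1 output row(s).
After projecting and ordering:
r.seg | l.seg | l.name
GN | GN | Eve
NU | NU | Dave
NU | NU | Pia
NU | NU | Raj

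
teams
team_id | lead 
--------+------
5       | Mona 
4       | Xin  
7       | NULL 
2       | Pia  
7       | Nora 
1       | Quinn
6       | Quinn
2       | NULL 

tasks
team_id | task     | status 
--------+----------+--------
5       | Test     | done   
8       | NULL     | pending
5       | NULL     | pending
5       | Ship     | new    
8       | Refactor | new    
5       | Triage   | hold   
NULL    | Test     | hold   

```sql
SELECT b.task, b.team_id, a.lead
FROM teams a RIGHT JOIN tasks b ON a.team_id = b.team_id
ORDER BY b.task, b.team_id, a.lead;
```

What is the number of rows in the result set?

7

RIGHT JOIN keeps every row from `tasks`; unmatched rows get NULL for `teams`'s columns.
Matching on a.team_id = b.team_id. A NULL in a compared column never satisfies the condition.
- team_id=5: 4 matching b row(s), so 4 row(s) emitted.
- team_id=4: no matching b row.
- team_id=7: no matching b row.
- team_id=2: no matching b row.
- team_id=7: no matching b row.
- team_id=1: no matching b row.
- team_id=6: no matching b row.
- team_id=2: no matching b row.
- plus 3 unmatched b row(s), each kept with NULL a columns.
Total: 4 matched + 3 padded = 7 rows.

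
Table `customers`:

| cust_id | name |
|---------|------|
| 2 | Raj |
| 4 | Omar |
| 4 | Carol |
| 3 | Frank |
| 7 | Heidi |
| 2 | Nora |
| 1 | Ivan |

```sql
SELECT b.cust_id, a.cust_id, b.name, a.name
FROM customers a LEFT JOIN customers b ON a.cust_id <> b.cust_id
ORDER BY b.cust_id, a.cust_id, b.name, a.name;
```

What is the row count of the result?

LEFT JOIN keeps every row from `customers a`; unmatched rows get NULL for `customers b`'s columns.
Matching on a.cust_id <> b.cust_id.
Matched pairs: 38; unmatched a rows kept: 0.
Total: 38 rows.

38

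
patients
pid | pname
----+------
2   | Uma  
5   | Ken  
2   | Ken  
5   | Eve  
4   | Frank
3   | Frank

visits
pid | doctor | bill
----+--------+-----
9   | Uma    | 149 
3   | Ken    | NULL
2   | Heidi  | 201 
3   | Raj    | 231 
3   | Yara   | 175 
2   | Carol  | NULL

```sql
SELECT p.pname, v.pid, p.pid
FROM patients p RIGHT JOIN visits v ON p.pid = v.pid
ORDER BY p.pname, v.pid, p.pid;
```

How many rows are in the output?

RIGHT JOIN keeps every row from `visits`; unmatched rows get NULL for `patients`'s columns.
Matching on p.pid = v.pid.
- p row (pid=2): matches 2 v row(s) → 2 output row(s).
- p row (pid=5): no match.
- p row (pid=2): matches 2 v row(s) → 2 output row(s).
- p row (pid=5): no match.
- p row (pid=4): no match.
- p row (pid=3): matches 3 v row(s) → 3 output row(s).
- plus 1 unmatched v row(s), each kept with NULL p columns.
Total: 7 matched + 1 padded = 8 rows.

8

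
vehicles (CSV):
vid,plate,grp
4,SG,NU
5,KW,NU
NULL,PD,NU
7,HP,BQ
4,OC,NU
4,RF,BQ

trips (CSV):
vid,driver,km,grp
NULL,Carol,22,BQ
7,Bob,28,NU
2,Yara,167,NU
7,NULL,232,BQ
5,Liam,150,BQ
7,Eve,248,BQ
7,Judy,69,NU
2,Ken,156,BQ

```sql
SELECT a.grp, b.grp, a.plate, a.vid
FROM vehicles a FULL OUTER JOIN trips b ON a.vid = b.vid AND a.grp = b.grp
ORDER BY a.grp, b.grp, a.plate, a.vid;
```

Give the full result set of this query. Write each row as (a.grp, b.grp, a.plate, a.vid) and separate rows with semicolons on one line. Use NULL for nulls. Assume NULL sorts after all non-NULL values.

(BQ, BQ, HP, 7); (BQ, BQ, HP, 7); (BQ, NULL, RF, 4); (NU, NULL, KW, 5); (NU, NULL, OC, 4); (NU, NULL, PD, NULL); (NU, NULL, SG, 4); (NULL, BQ, NULL, NULL); (NULL, BQ, NULL, NULL); (NULL, BQ, NULL, NULL); (NULL, NU, NULL, NULL); (NULL, NU, NULL, NULL); (NULL, NU, NULL, NULL)

FULL OUTER JOIN keeps every row from both sides; unmatched rows get NULL for the other side's columns.
Matching on a.vid = b.vid AND a.grp = b.grp. A NULL in a compared column never satisfies the condition.
- vid=4, grp=NU: no b row matches, row kept with b columns NULL.
- vid=5, grp=NU: no b row matches, row kept with b columns NULL.
- vid=NULL, grp=NU: no b row matches, row kept with b columns NULL.
- vid=7, grp=BQ: 2 matching b row(s), so 2 row(s) emitted.
- vid=4, grp=NU: no b row matches, row kept with b columns NULL.
- vid=4, grp=BQ: no b row matches, row kept with b columns NULL.
- plus 6 unmatched b row(s), each kept with NULL a columns.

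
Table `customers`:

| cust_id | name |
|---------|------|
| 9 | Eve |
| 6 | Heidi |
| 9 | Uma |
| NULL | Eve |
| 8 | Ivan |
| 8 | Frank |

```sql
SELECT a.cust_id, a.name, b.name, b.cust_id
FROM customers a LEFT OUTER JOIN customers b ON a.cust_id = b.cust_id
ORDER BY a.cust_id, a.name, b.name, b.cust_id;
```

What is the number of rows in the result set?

LEFT JOIN keeps every row from `customers a`; unmatched rows get NULL for `customers b`'s columns.
Matching on a.cust_id = b.cust_id. A NULL in a compared column never satisfies the condition.
- a row (cust_id=9): matches 2 b row(s) → 2 output row(s).
- a row (cust_id=6): matches 1 b row(s) → 1 output row(s).
- a row (cust_id=9): matches 2 b row(s) → 2 output row(s).
- a row (cust_id=NULL): no match → kept, b columns NULL.
- a row (cust_id=8): matches 2 b row(s) → 2 output row(s).
- a row (cust_id=8): matches 2 b row(s) → 2 output row(s).
Total: 9 matched + 1 padded = 10 rows.

10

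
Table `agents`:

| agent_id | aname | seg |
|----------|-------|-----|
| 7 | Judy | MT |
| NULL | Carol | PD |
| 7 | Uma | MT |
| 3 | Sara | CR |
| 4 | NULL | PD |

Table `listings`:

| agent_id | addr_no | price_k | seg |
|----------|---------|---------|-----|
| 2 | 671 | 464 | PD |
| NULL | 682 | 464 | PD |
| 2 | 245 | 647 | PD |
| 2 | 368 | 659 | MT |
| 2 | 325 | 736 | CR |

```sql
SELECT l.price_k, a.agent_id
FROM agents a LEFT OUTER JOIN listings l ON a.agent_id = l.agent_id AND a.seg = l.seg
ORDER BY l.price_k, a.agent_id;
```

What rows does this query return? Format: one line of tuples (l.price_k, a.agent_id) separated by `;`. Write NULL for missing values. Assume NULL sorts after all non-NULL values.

LEFT JOIN keeps every row from `agents`; unmatched rows get NULL for `listings`'s columns.
Matching on a.agent_id = l.agent_id AND a.seg = l.seg. A NULL in a compared column never satisfies the condition.
Matched pairs: 0; unmatched a rows kept: 5.

(NULL, 3); (NULL, 4); (NULL, 7); (NULL, 7); (NULL, NULL)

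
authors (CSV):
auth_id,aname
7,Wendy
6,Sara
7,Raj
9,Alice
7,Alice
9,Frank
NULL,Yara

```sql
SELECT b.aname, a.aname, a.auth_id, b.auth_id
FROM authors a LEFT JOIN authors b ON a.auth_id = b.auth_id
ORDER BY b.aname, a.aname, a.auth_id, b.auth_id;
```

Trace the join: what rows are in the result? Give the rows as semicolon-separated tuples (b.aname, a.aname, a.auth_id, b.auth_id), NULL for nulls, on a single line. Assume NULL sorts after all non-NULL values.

LEFT JOIN keeps every row from `authors a`; unmatched rows get NULL for `authors b`'s columns.
Matching on a.auth_id = b.auth_id. A NULL in a compared column never satisfies the condition.
Matched pairs: 14; unmatched a rows kept: 1.

(Alice, Alice, 7, 7); (Alice, Alice, 9, 9); (Alice, Frank, 9, 9); (Alice, Raj, 7, 7); (Alice, Wendy, 7, 7); (Frank, Alice, 9, 9); (Frank, Frank, 9, 9); (Raj, Alice, 7, 7); (Raj, Raj, 7, 7); (Raj, Wendy, 7, 7); (Sara, Sara, 6, 6); (Wendy, Alice, 7, 7); (Wendy, Raj, 7, 7); (Wendy, Wendy, 7, 7); (NULL, Yara, NULL, NULL)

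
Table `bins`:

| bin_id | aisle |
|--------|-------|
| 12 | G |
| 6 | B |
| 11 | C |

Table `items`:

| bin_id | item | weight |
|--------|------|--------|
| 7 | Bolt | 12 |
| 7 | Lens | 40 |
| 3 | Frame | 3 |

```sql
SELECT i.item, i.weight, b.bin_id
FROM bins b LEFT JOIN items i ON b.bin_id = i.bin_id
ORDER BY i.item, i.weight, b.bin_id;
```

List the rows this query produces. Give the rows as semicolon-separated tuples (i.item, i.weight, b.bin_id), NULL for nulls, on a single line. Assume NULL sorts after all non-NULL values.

(NULL, NULL, 6); (NULL, NULL, 11); (NULL, NULL, 12)

LEFT JOIN keeps every row from `bins`; unmatched rows get NULL for `items`'s columns.
Matching on b.bin_id = i.bin_id.
Matched pairs: 0; unmatched b rows kept: 3.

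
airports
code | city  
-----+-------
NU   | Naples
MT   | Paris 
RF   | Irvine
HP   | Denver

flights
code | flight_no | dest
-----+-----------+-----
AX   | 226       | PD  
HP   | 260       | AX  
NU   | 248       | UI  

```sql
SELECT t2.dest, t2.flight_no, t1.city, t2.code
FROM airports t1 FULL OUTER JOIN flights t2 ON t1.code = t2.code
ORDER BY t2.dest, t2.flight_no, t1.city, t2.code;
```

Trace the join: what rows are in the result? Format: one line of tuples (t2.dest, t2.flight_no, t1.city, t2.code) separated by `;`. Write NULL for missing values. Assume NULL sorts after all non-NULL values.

(AX, 260, Denver, HP); (PD, 226, NULL, AX); (UI, 248, Naples, NU); (NULL, NULL, Irvine, NULL); (NULL, NULL, Paris, NULL)

FULL OUTER JOIN keeps every row from both sides; unmatched rows get NULL for the other side's columns.
Matching on t1.code = t2.code.
Matched pairs: 2; unmatched t1 rows kept: 2; unmatched t2 rows kept: 1.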